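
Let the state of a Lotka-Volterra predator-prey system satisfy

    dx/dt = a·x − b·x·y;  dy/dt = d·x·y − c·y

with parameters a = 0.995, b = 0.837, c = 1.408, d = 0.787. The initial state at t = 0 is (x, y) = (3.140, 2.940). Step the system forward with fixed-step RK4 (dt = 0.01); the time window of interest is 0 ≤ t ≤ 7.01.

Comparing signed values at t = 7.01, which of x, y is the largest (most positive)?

largest component: y

t=0.000: state=(3.140, 2.940)
step 1 (dt=0.01): k1=(-4.603, 3.126), k2=(-4.610, 3.089), k3=(-4.609, 3.089), k4=(-4.615, 3.051); state += dt/6·(k1+2k2+2k3+k4)
t=0.010: state=(3.094, 2.971)
t=0.020: state=(3.048, 3.001)
t=0.030: state=(3.001, 3.030)
continuing one RK4 step at a time; state shown every 25 steps (Δt=0.25):
t=0.250: state=(2.045, 3.432)
t=0.500: state=(1.282, 3.327)
t=0.750: state=(0.856, 2.875)
t=1.000: state=(0.637, 2.336)
t=1.250: state=(0.528, 1.840)
t=1.500: state=(0.482, 1.428)
t=1.750: state=(0.475, 1.103)
t=2.000: state=(0.497, 0.853)
t=2.250: state=(0.544, 0.664)
t=2.500: state=(0.617, 0.523)
t=2.750: state=(0.717, 0.420)
t=3.000: state=(0.849, 0.344)
t=3.250: state=(1.020, 0.291)
t=3.500: state=(1.235, 0.255)
t=3.750: state=(1.506, 0.235)
t=4.000: state=(1.840, 0.229)
t=4.250: state=(2.247, 0.240)
t=4.500: state=(2.732, 0.276)
t=4.750: state=(3.284, 0.350)
t=5.000: state=(3.861, 0.497)
t=5.250: state=(4.344, 0.786)
t=5.500: state=(4.489, 1.330)
t=5.750: state=(4.004, 2.182)
t=6.000: state=(2.955, 3.059)
t=6.250: state=(1.896, 3.452)
t=6.500: state=(1.194, 3.270)
t=6.750: state=(0.810, 2.789)
t=7.000: state=(0.613, 2.252)
t=7.010: state=(0.608, 2.231)
compare at T: x=0.608, y=2.231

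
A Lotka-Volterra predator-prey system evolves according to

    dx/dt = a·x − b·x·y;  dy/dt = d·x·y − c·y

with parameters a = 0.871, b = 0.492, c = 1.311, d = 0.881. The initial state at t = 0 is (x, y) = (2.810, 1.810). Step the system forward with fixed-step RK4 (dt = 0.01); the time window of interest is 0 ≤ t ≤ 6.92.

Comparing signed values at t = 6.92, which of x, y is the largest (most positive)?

t=0.000: state=(2.810, 1.810)
step 1 (dt=0.01): k1=(-0.055, 2.108), k2=(-0.069, 2.120), k3=(-0.069, 2.120), k4=(-0.084, 2.132); state += dt/6·(k1+2k2+2k3+k4)
t=0.010: state=(2.809, 1.831)
t=0.020: state=(2.808, 1.853)
t=0.030: state=(2.807, 1.874)
continuing one RK4 step at a time; state shown every 25 steps (Δt=0.25):
t=0.250: state=(2.700, 2.401)
t=0.500: state=(2.401, 3.043)
t=0.750: state=(1.984, 3.558)
t=1.000: state=(1.565, 3.786)
t=1.250: state=(1.224, 3.703)
t=1.500: state=(0.982, 3.396)
t=1.750: state=(0.824, 2.981)
t=2.000: state=(0.730, 2.546)
t=2.250: state=(0.680, 2.141)
t=2.500: state=(0.664, 1.788)
t=2.750: state=(0.676, 1.493)
t=3.000: state=(0.710, 1.252)
t=3.250: state=(0.766, 1.061)
t=3.500: state=(0.844, 0.913)
t=3.750: state=(0.944, 0.800)
t=4.000: state=(1.070, 0.719)
t=4.250: state=(1.221, 0.667)
t=4.500: state=(1.402, 0.641)
t=4.750: state=(1.611, 0.643)
t=5.000: state=(1.847, 0.678)
t=5.250: state=(2.104, 0.755)
t=5.500: state=(2.366, 0.890)
t=5.750: state=(2.604, 1.109)
t=6.000: state=(2.770, 1.447)
t=6.250: state=(2.802, 1.931)
t=6.500: state=(2.648, 2.546)
t=6.750: state=(2.314, 3.176)
t=6.920: state=(2.026, 3.519)
compare at T: x=2.026, y=3.519

largest component: y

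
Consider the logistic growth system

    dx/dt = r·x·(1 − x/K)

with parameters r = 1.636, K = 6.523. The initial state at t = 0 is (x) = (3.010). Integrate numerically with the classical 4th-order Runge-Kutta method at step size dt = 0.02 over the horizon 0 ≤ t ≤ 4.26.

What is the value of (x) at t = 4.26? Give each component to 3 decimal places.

(x) = (6.516)

t=0.000: state=(3.010)
step 1 (dt=0.02): k1=(2.652), k2=(2.655), k3=(2.655), k4=(2.658); state += dt/6·(k1+2k2+2k3+k4)
t=0.020: state=(3.063)
t=0.040: state=(3.116)
t=0.060: state=(3.170)
continuing one RK4 step at a time; state shown every 10 steps (Δt=0.2):
t=0.200: state=(3.542)
t=0.400: state=(4.060)
t=0.600: state=(4.538)
t=0.800: state=(4.959)
t=1.000: state=(5.315)
t=1.200: state=(5.605)
t=1.400: state=(5.834)
t=1.600: state=(6.011)
t=1.800: state=(6.146)
t=2.000: state=(6.246)
t=2.200: state=(6.321)
t=2.400: state=(6.376)
t=2.600: state=(6.417)
t=2.800: state=(6.446)
t=3.000: state=(6.467)
t=3.200: state=(6.483)
t=3.400: state=(6.494)
t=3.600: state=(6.502)
t=3.800: state=(6.508)
t=4.000: state=(6.512)
t=4.200: state=(6.515)
t=4.260: state=(6.516)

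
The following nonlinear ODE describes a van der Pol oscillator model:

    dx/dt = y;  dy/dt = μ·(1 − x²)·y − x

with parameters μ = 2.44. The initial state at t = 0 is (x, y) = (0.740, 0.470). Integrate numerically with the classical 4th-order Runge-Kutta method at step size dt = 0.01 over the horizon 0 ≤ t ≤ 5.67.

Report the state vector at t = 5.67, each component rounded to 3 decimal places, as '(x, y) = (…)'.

(x, y) = (-0.270, 2.193)

t=0.000: state=(0.740, 0.470)
step 1 (dt=0.01): k1=(0.470, -0.221), k2=(0.469, -0.229), k3=(0.469, -0.229), k4=(0.468, -0.236); state += dt/6·(k1+2k2+2k3+k4)
t=0.010: state=(0.745, 0.468)
t=0.020: state=(0.749, 0.465)
t=0.030: state=(0.754, 0.463)
continuing one RK4 step at a time; state shown every 20 steps (Δt=0.2):
t=0.200: state=(0.828, 0.395)
t=0.400: state=(0.894, 0.265)
t=0.600: state=(0.931, 0.097)
t=0.800: state=(0.932, -0.090)
t=1.000: state=(0.894, -0.289)
t=1.200: state=(0.815, -0.512)
t=1.400: state=(0.685, -0.802)
t=1.600: state=(0.484, -1.241)
t=1.800: state=(0.168, -1.991)
t=2.000: state=(-0.344, -3.190)
t=2.200: state=(-1.079, -3.855)
t=2.400: state=(-1.705, -2.090)
t=2.600: state=(-1.933, -0.431)
t=2.800: state=(-1.954, 0.103)
t=3.000: state=(-1.917, 0.241)
t=3.200: state=(-1.864, 0.285)
t=3.400: state=(-1.804, 0.309)
t=3.600: state=(-1.741, 0.330)
t=3.800: state=(-1.672, 0.353)
t=4.000: state=(-1.599, 0.381)
t=4.200: state=(-1.520, 0.415)
t=4.400: state=(-1.433, 0.459)
t=4.600: state=(-1.335, 0.518)
t=4.800: state=(-1.224, 0.601)
t=5.000: state=(-1.092, 0.723)
t=5.200: state=(-0.930, 0.917)
t=5.400: state=(-0.716, 1.248)
t=5.600: state=(-0.412, 1.864)
t=5.670: state=(-0.270, 2.193)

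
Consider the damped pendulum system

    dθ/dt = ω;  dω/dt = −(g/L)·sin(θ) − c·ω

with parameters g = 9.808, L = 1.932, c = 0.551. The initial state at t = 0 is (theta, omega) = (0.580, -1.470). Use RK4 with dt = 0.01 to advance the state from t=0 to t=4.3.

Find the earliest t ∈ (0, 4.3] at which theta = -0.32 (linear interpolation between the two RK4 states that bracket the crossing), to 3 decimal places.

t=0.000: state=(0.580, -1.470)
step 1 (dt=0.01): k1=(-1.470, -1.972), k2=(-1.480, -1.935), k3=(-1.480, -1.935), k4=(-1.489, -1.898); state += dt/6·(k1+2k2+2k3+k4)
t=0.010: state=(0.565, -1.489)
t=0.020: state=(0.550, -1.508)
t=0.030: state=(0.535, -1.526)
continuing one RK4 step at a time; state shown every 20 steps (Δt=0.2):
t=0.200: state=(0.257, -1.706)
t=0.400: state=(-0.080, -1.608)
t=0.560: state=(-0.316, -1.316)
next step: t=0.570: state=(-0.329, -1.292) — theta has crossed -0.32
linear interpolation between t=0.560 (-0.31613) and t=0.570 (-0.32917) → t≈0.563

t = 0.563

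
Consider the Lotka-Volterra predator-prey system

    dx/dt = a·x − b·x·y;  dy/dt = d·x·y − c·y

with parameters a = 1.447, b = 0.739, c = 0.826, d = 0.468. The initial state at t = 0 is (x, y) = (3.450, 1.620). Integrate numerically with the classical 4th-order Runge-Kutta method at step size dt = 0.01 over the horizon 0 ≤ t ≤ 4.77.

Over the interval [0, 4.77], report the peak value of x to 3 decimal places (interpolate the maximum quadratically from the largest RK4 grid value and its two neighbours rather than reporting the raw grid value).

t=0.000: state=(3.450, 1.620)
step 1 (dt=0.01): k1=(0.862, 1.278), k2=(0.847, 1.286), k3=(0.847, 1.286), k4=(0.831, 1.294); state += dt/6·(k1+2k2+2k3+k4)
t=0.010: state=(3.458, 1.633)
t=0.020: state=(3.467, 1.646)
t=0.030: state=(3.474, 1.659)
continuing one RK4 step at a time; state shown every 20 steps (Δt=0.2):
t=0.200: state=(3.553, 1.908)
t=0.400: state=(3.491, 2.252)
t=0.600: state=(3.253, 2.622)
t=0.800: state=(2.874, 2.963)
t=1.000: state=(2.427, 3.219)
t=1.200: state=(1.991, 3.355)
t=1.400: state=(1.616, 3.365)
t=1.600: state=(1.320, 3.271)
t=1.800: state=(1.100, 3.104)
t=2.000: state=(0.943, 2.894)
t=2.200: state=(0.835, 2.665)
t=2.400: state=(0.765, 2.435)
t=2.600: state=(0.725, 2.212)
t=2.800: state=(0.709, 2.005)
t=3.000: state=(0.714, 1.817)
t=3.200: state=(0.739, 1.648)
t=3.400: state=(0.782, 1.500)
t=3.600: state=(0.845, 1.372)
t=3.800: state=(0.929, 1.264)
t=4.000: state=(1.037, 1.174)
t=4.200: state=(1.170, 1.103)
t=4.400: state=(1.333, 1.051)
t=4.600: state=(1.528, 1.019)
t=4.770: state=(1.721, 1.007)
largest grid value and its neighbours: x(0.220)=3.55494, x(0.230)=3.55519, x(0.240)=3.55501
parabola through these three points peaks at t≈0.231 with x≈3.55519

max x = 3.555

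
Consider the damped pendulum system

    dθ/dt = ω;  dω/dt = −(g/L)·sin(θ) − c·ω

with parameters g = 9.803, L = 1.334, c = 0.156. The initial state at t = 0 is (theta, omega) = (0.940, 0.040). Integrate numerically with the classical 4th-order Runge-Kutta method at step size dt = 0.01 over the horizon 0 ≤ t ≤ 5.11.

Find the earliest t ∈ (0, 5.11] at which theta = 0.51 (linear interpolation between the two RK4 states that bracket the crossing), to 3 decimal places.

t=0.000: state=(0.940, 0.040)
step 1 (dt=0.01): k1=(0.040, -5.941), k2=(0.010, -5.937), k3=(0.010, -5.936), k4=(-0.019, -5.932); state += dt/6·(k1+2k2+2k3+k4)
t=0.010: state=(0.940, -0.019)
t=0.020: state=(0.940, -0.079)
t=0.030: state=(0.939, -0.138)
continuing one RK4 step at a time; state shown every 20 steps (Δt=0.2):
t=0.200: state=(0.832, -1.098)
t=0.400: state=(0.518, -1.980)
next step: t=0.410: state=(0.498, -2.013) — theta has crossed 0.51
linear interpolation between t=0.400 (0.51760) and t=0.410 (0.49763) → t≈0.404

t = 0.404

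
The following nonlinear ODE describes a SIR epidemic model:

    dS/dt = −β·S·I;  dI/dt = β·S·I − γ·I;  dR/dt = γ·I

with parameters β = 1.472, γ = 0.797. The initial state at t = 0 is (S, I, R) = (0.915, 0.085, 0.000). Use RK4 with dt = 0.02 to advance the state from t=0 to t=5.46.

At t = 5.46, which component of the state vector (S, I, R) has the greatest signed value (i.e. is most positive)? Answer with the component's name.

largest component: R

t=0.000: state=(0.915, 0.085, 0.000)
step 1 (dt=0.02): k1=(-0.114, 0.047, 0.068), k2=(-0.115, 0.047, 0.068), k3=(-0.115, 0.047, 0.068), k4=(-0.115, 0.047, 0.068); state += dt/6·(k1+2k2+2k3+k4)
t=0.020: state=(0.913, 0.086, 0.001)
t=0.040: state=(0.910, 0.087, 0.003)
t=0.060: state=(0.908, 0.088, 0.004)
continuing one RK4 step at a time; state shown every 10 steps (Δt=0.2):
t=0.200: state=(0.891, 0.095, 0.014)
t=0.400: state=(0.865, 0.104, 0.030)
t=0.600: state=(0.838, 0.114, 0.048)
t=0.800: state=(0.809, 0.124, 0.067)
t=1.000: state=(0.779, 0.134, 0.087)
t=1.200: state=(0.748, 0.143, 0.109)
t=1.400: state=(0.716, 0.151, 0.133)
t=1.600: state=(0.684, 0.158, 0.157)
t=1.800: state=(0.652, 0.164, 0.183)
t=2.000: state=(0.621, 0.169, 0.210)
t=2.200: state=(0.591, 0.172, 0.237)
t=2.400: state=(0.561, 0.174, 0.265)
t=2.600: state=(0.533, 0.174, 0.292)
t=2.800: state=(0.507, 0.173, 0.320)
t=3.000: state=(0.481, 0.171, 0.348)
t=3.200: state=(0.458, 0.167, 0.375)
t=3.400: state=(0.436, 0.163, 0.401)
t=3.600: state=(0.416, 0.157, 0.426)
t=3.800: state=(0.398, 0.151, 0.451)
t=4.000: state=(0.381, 0.145, 0.475)
t=4.200: state=(0.365, 0.138, 0.497)
t=4.400: state=(0.351, 0.130, 0.518)
t=4.600: state=(0.338, 0.123, 0.539)
t=4.800: state=(0.327, 0.116, 0.558)
t=5.000: state=(0.316, 0.108, 0.576)
t=5.200: state=(0.306, 0.101, 0.592)
t=5.400: state=(0.298, 0.094, 0.608)
t=5.460: state=(0.295, 0.092, 0.612)
compare at T: S=0.295, I=0.092, R=0.612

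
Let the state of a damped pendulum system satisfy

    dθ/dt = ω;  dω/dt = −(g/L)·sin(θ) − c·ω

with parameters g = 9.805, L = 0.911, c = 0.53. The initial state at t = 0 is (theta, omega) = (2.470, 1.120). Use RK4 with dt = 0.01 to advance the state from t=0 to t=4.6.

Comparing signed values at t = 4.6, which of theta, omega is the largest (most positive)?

largest component: omega

t=0.000: state=(2.470, 1.120)
step 1 (dt=0.01): k1=(1.120, -7.291), k2=(1.084, -7.224), k3=(1.084, -7.226), k4=(1.048, -7.161); state += dt/6·(k1+2k2+2k3+k4)
t=0.010: state=(2.481, 1.048)
t=0.020: state=(2.491, 0.977)
t=0.030: state=(2.500, 0.907)
continuing one RK4 step at a time; state shown every 20 steps (Δt=0.2):
t=0.200: state=(2.562, -0.152)
t=0.400: state=(2.414, -1.347)
t=0.600: state=(2.004, -2.814)
t=0.800: state=(1.270, -4.520)
t=1.000: state=(0.249, -5.420)
t=1.200: state=(-0.758, -4.329)
t=1.400: state=(-1.406, -2.082)
t=1.600: state=(-1.594, 0.166)
t=1.800: state=(-1.355, 2.182)
t=2.000: state=(-0.750, 3.730)
t=2.200: state=(0.053, 4.030)
t=2.400: state=(0.755, 2.788)
t=2.600: state=(1.121, 0.827)
t=2.800: state=(1.089, -1.109)
t=3.000: state=(0.706, -2.611)
t=3.200: state=(0.109, -3.152)
t=3.400: state=(-0.469, -2.440)
t=3.600: state=(-0.814, -0.933)
t=3.800: state=(-0.835, 0.698)
t=4.000: state=(-0.559, 1.964)
t=4.200: state=(-0.103, 2.431)
t=4.400: state=(0.347, 1.915)
t=4.600: state=(0.618, 0.738)
compare at T: theta=0.618, omega=0.738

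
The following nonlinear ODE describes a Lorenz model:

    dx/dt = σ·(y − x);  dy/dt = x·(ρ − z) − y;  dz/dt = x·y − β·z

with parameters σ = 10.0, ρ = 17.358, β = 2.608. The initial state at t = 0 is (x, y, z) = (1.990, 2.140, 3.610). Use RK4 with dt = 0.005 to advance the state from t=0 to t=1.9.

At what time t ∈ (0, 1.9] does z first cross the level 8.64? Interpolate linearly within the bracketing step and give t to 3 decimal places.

t = 0.245

t=0.000: state=(1.990, 2.140, 3.610)
step 1 (dt=0.005): k1=(1.500, 25.219, -5.156), k2=(2.093, 25.233, -4.989), k3=(2.078, 25.252, -4.987), k4=(2.659, 25.285, -4.816); state += dt/6·(k1+2k2+2k3+k4)
t=0.005: state=(2.000, 2.266, 3.585)
t=0.010: state=(2.016, 2.393, 3.562)
t=0.015: state=(2.038, 2.521, 3.540)
continuing one RK4 step at a time; state shown every 20 steps (Δt=0.1):
t=0.100: state=(3.111, 5.115, 3.571)
t=0.200: state=(6.080, 10.069, 5.829)
t=0.245: state=(8.057, 12.782, 8.638)
next step: t=0.250: state=(8.294, 13.065, 9.051) — z has crossed 8.64
linear interpolation between t=0.245 (8.63796) and t=0.250 (9.05100) → t≈0.245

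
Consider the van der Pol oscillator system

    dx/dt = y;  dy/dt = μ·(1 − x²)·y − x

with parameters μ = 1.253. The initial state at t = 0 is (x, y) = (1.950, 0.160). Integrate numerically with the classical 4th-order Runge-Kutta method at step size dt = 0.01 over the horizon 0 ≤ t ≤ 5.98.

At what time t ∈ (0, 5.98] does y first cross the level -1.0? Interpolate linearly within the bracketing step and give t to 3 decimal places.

t=0.000: state=(1.950, 0.160)
step 1 (dt=0.01): k1=(0.160, -2.512), k2=(0.147, -2.469), k3=(0.148, -2.470), k4=(0.135, -2.428); state += dt/6·(k1+2k2+2k3+k4)
t=0.010: state=(1.951, 0.135)
t=0.020: state=(1.953, 0.111)
t=0.030: state=(1.954, 0.088)
continuing one RK4 step at a time; state shown every 20 steps (Δt=0.2):
t=0.200: state=(1.942, -0.201)
t=0.400: state=(1.881, -0.383)
t=0.600: state=(1.793, -0.489)
t=0.800: state=(1.687, -0.568)
t=1.000: state=(1.566, -0.644)
t=1.200: state=(1.429, -0.730)
t=1.400: state=(1.273, -0.838)
t=1.600: state=(1.091, -0.984)
t=1.610: state=(1.082, -0.993)
next step: t=1.620: state=(1.072, -1.002) — y has crossed -1.0
linear interpolation between t=1.610 (-0.99280) and t=1.620 (-1.00158) → t≈1.618

t = 1.618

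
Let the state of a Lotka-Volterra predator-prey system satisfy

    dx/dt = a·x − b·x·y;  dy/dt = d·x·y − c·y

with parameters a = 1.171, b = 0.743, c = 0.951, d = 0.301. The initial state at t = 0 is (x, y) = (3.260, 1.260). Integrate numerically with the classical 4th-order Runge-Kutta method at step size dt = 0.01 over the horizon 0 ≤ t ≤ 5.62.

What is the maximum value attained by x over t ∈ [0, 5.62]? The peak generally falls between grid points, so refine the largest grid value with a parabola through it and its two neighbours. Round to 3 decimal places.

max x = 3.985

t=0.000: state=(3.260, 1.260)
step 1 (dt=0.01): k1=(0.766, 0.038), k2=(0.766, 0.040), k3=(0.766, 0.040), k4=(0.766, 0.041); state += dt/6·(k1+2k2+2k3+k4)
t=0.010: state=(3.268, 1.260)
t=0.020: state=(3.275, 1.261)
t=0.030: state=(3.283, 1.261)
continuing one RK4 step at a time; state shown every 20 steps (Δt=0.2):
t=0.200: state=(3.414, 1.274)
t=0.400: state=(3.565, 1.299)
t=0.600: state=(3.704, 1.337)
t=0.800: state=(3.825, 1.387)
t=1.000: state=(3.917, 1.448)
t=1.200: state=(3.972, 1.518)
t=1.400: state=(3.984, 1.595)
t=1.600: state=(3.949, 1.675)
t=1.800: state=(3.869, 1.752)
t=2.000: state=(3.749, 1.823)
t=2.200: state=(3.598, 1.880)
t=2.400: state=(3.428, 1.921)
t=2.600: state=(3.251, 1.942)
t=2.800: state=(3.078, 1.942)
t=3.000: state=(2.919, 1.923)
t=3.200: state=(2.779, 1.887)
t=3.400: state=(2.663, 1.838)
t=3.600: state=(2.572, 1.779)
t=3.800: state=(2.508, 1.713)
t=4.000: state=(2.470, 1.645)
t=4.200: state=(2.457, 1.577)
t=4.400: state=(2.468, 1.512)
t=4.600: state=(2.503, 1.452)
t=4.800: state=(2.560, 1.398)
t=5.000: state=(2.638, 1.352)
t=5.200: state=(2.735, 1.314)
t=5.400: state=(2.851, 1.285)
t=5.600: state=(2.981, 1.266)
t=5.620: state=(2.995, 1.265)
largest grid value and its neighbours: x(1.340)=3.98494, x(1.350)=3.98503, x(1.360)=3.98499
parabola through these three points peaks at t≈1.352 with x≈3.98503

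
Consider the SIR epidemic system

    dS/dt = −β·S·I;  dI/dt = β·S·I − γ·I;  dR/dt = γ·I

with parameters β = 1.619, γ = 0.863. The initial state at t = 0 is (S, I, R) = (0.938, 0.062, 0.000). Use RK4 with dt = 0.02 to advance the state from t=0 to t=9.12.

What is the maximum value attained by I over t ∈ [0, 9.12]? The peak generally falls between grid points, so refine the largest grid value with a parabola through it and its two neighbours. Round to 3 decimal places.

t=0.000: state=(0.938, 0.062, 0.000)
step 1 (dt=0.02): k1=(-0.094, 0.041, 0.054), k2=(-0.095, 0.041, 0.054), k3=(-0.095, 0.041, 0.054), k4=(-0.095, 0.041, 0.054); state += dt/6·(k1+2k2+2k3+k4)
t=0.020: state=(0.936, 0.063, 0.001)
t=0.040: state=(0.934, 0.064, 0.002)
t=0.060: state=(0.932, 0.064, 0.003)
continuing one RK4 step at a time; state shown every 25 steps (Δt=0.5):
t=0.500: state=(0.884, 0.084, 0.031)
t=1.000: state=(0.818, 0.109, 0.073)
t=1.500: state=(0.741, 0.133, 0.125)
t=2.000: state=(0.660, 0.153, 0.187)
t=2.500: state=(0.580, 0.164, 0.256)
t=3.000: state=(0.508, 0.165, 0.327)
t=3.500: state=(0.445, 0.158, 0.397)
t=4.000: state=(0.394, 0.144, 0.462)
t=4.500: state=(0.353, 0.126, 0.521)
t=5.000: state=(0.321, 0.108, 0.571)
t=5.500: state=(0.297, 0.090, 0.614)
t=6.000: state=(0.278, 0.074, 0.649)
t=6.500: state=(0.263, 0.059, 0.677)
t=7.000: state=(0.252, 0.048, 0.700)
t=7.500: state=(0.244, 0.038, 0.719)
t=8.000: state=(0.237, 0.030, 0.733)
t=8.500: state=(0.232, 0.023, 0.745)
t=9.000: state=(0.228, 0.018, 0.754)
t=9.120: state=(0.227, 0.017, 0.755)
largest grid value and its neighbours: I(2.800)=0.16570, I(2.820)=0.16571, I(2.840)=0.16570
parabola through these three points peaks at t≈2.818 with I≈0.16571

max I = 0.166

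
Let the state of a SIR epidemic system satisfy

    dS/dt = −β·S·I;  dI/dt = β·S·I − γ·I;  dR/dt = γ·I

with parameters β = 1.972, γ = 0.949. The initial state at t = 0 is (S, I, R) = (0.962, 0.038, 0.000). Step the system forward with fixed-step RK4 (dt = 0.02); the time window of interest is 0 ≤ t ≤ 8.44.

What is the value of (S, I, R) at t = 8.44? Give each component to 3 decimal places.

(S, I, R) = (0.182, 0.017, 0.801)

t=0.000: state=(0.962, 0.038, 0.000)
step 1 (dt=0.02): k1=(-0.072, 0.036, 0.036), k2=(-0.073, 0.036, 0.036), k3=(-0.073, 0.036, 0.036), k4=(-0.073, 0.037, 0.037); state += dt/6·(k1+2k2+2k3+k4)
t=0.020: state=(0.961, 0.039, 0.001)
t=0.040: state=(0.959, 0.039, 0.001)
t=0.060: state=(0.958, 0.040, 0.002)
continuing one RK4 step at a time; state shown every 25 steps (Δt=0.5):
t=0.500: state=(0.917, 0.060, 0.023)
t=1.000: state=(0.853, 0.089, 0.058)
t=1.500: state=(0.768, 0.124, 0.108)
t=2.000: state=(0.669, 0.156, 0.175)
t=2.500: state=(0.566, 0.179, 0.255)
t=3.000: state=(0.473, 0.185, 0.342)
t=3.500: state=(0.395, 0.177, 0.428)
t=4.000: state=(0.335, 0.157, 0.508)
t=4.500: state=(0.290, 0.133, 0.577)
t=5.000: state=(0.258, 0.108, 0.634)
t=5.500: state=(0.234, 0.086, 0.680)
t=6.000: state=(0.217, 0.067, 0.716)
t=6.500: state=(0.205, 0.051, 0.744)
t=7.000: state=(0.196, 0.039, 0.765)
t=7.500: state=(0.190, 0.029, 0.781)
t=8.000: state=(0.185, 0.022, 0.793)
t=8.440: state=(0.182, 0.017, 0.801)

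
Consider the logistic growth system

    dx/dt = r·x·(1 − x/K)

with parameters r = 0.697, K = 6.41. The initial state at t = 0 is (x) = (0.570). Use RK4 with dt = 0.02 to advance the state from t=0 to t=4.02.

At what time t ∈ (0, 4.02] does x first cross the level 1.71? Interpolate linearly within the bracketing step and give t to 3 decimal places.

t=0.000: state=(0.570)
step 1 (dt=0.02): k1=(0.362), k2=(0.364), k3=(0.364), k4=(0.366); state += dt/6·(k1+2k2+2k3+k4)
t=0.020: state=(0.577)
t=0.040: state=(0.585)
t=0.060: state=(0.592)
continuing one RK4 step at a time; state shown every 10 steps (Δt=0.2):
t=0.200: state=(0.647)
t=0.400: state=(0.732)
t=0.600: state=(0.828)
t=0.800: state=(0.934)
t=1.000: state=(1.050)
t=1.200: state=(1.179)
t=1.400: state=(1.319)
t=1.600: state=(1.471)
t=1.800: state=(1.634)
t=1.880: state=(1.703)
next step: t=1.900: state=(1.721) — x has crossed 1.71
linear interpolation between t=1.880 (1.70321) and t=1.900 (1.72070) → t≈1.888

t = 1.888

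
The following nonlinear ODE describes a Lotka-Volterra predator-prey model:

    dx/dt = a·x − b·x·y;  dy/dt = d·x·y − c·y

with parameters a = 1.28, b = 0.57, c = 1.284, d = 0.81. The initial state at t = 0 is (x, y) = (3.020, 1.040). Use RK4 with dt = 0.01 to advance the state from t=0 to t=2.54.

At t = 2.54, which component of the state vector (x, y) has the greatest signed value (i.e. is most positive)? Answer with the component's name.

t=0.000: state=(3.020, 1.040)
step 1 (dt=0.01): k1=(2.075, 1.209), k2=(2.072, 1.225), k3=(2.072, 1.225), k4=(2.068, 1.241); state += dt/6·(k1+2k2+2k3+k4)
t=0.010: state=(3.041, 1.052)
t=0.020: state=(3.061, 1.065)
t=0.030: state=(3.082, 1.078)
continuing one RK4 step at a time; state shown every 10 steps (Δt=0.1):
t=0.100: state=(3.223, 1.178)
t=0.200: state=(3.408, 1.355)
t=0.300: state=(3.564, 1.581)
t=0.400: state=(3.672, 1.865)
t=0.500: state=(3.717, 2.214)
t=0.600: state=(3.681, 2.629)
t=0.700: state=(3.554, 3.101)
t=0.800: state=(3.337, 3.608)
t=0.900: state=(3.043, 4.110)
t=1.000: state=(2.701, 4.563)
t=1.100: state=(2.341, 4.922)
t=1.200: state=(1.995, 5.159)
t=1.300: state=(1.684, 5.265)
t=1.400: state=(1.417, 5.248)
t=1.500: state=(1.198, 5.130)
t=1.600: state=(1.022, 4.935)
t=1.700: state=(0.883, 4.687)
t=1.800: state=(0.774, 4.408)
t=1.900: state=(0.690, 4.113)
t=2.000: state=(0.626, 3.815)
t=2.100: state=(0.577, 3.522)
t=2.200: state=(0.541, 3.241)
t=2.300: state=(0.515, 2.975)
t=2.400: state=(0.497, 2.726)
t=2.500: state=(0.487, 2.495)
t=2.540: state=(0.485, 2.407)
compare at T: x=0.485, y=2.407

largest component: y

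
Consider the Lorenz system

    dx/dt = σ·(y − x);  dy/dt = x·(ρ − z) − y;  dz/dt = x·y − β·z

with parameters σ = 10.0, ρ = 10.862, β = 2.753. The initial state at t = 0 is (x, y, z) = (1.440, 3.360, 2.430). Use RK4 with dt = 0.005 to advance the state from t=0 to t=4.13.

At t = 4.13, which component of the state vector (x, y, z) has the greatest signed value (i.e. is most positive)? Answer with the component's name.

t=0.000: state=(1.440, 3.360, 2.430)
step 1 (dt=0.005): k1=(19.200, 8.782, -1.851), k2=(18.940, 9.172, -1.645), k3=(18.956, 9.165, -1.647), k4=(18.710, 9.548, -1.440); state += dt/6·(k1+2k2+2k3+k4)
t=0.005: state=(1.535, 3.406, 2.422)
t=0.010: state=(1.627, 3.455, 2.416)
t=0.015: state=(1.718, 3.509, 2.412)
continuing one RK4 step at a time; state shown every 40 steps (Δt=0.2):
t=0.200: state=(5.122, 7.334, 4.300)
t=0.400: state=(8.643, 8.765, 12.856)
t=0.600: state=(5.054, 2.728, 13.385)
t=0.800: state=(2.414, 2.015, 8.774)
t=1.000: state=(2.692, 3.271, 6.025)
t=1.200: state=(4.635, 5.968, 6.125)
t=1.400: state=(7.115, 7.766, 10.447)
t=1.600: state=(6.054, 4.686, 12.715)
t=1.800: state=(3.836, 3.246, 9.993)
t=2.000: state=(3.702, 4.078, 7.746)
t=2.200: state=(5.043, 5.907, 7.875)
t=2.400: state=(6.394, 6.631, 10.470)
t=2.600: state=(5.676, 4.918, 11.532)
t=2.800: state=(4.413, 4.065, 9.912)
t=3.000: state=(4.399, 4.692, 8.572)
t=3.200: state=(5.306, 5.816, 8.932)
t=3.400: state=(5.926, 5.933, 10.456)
t=3.600: state=(5.374, 4.940, 10.773)
t=3.800: state=(4.709, 4.555, 9.757)
t=4.000: state=(4.812, 5.038, 9.076)
t=4.130: state=(5.179, 5.486, 9.232)
compare at T: x=5.179, y=5.486, z=9.232

largest component: z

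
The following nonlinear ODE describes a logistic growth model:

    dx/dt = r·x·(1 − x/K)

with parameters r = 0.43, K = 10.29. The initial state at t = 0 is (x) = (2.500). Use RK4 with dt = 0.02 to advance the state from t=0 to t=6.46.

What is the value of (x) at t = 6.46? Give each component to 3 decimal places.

t=0.000: state=(2.500)
step 1 (dt=0.02): k1=(0.814), k2=(0.816), k3=(0.816), k4=(0.817); state += dt/6·(k1+2k2+2k3+k4)
t=0.020: state=(2.516)
t=0.040: state=(2.533)
t=0.060: state=(2.549)
continuing one RK4 step at a time; state shown every 25 steps (Δt=0.5):
t=0.500: state=(2.929)
t=1.000: state=(3.399)
t=1.500: state=(3.905)
t=2.000: state=(4.438)
t=2.500: state=(4.987)
t=3.000: state=(5.539)
t=3.500: state=(6.082)
t=4.000: state=(6.605)
t=4.500: state=(7.096)
t=5.000: state=(7.550)
t=5.500: state=(7.960)
t=6.000: state=(8.324)
t=6.460: state=(8.620)

(x) = (8.620)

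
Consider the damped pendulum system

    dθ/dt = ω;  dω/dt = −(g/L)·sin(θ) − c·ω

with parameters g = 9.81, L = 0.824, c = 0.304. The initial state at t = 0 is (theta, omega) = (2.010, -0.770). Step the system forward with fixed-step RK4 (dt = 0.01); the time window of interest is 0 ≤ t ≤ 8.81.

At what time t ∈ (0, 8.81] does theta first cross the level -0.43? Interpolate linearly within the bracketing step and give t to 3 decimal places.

t=0.000: state=(2.010, -0.770)
step 1 (dt=0.01): k1=(-0.770, -10.541), k2=(-0.823, -10.545), k3=(-0.823, -10.546), k4=(-0.875, -10.551); state += dt/6·(k1+2k2+2k3+k4)
t=0.010: state=(2.002, -0.875)
t=0.020: state=(1.992, -0.981)
t=0.030: state=(1.982, -1.087)
continuing one RK4 step at a time; state shown every 50 steps (Δt=0.5):
t=0.500: state=(0.328, -5.403)
t=0.640: state=(-0.421, -5.094)
next step: t=0.650: state=(-0.472, -5.027) — theta has crossed -0.43
linear interpolation between t=0.640 (-0.42108) and t=0.650 (-0.47169) → t≈0.642

t = 0.642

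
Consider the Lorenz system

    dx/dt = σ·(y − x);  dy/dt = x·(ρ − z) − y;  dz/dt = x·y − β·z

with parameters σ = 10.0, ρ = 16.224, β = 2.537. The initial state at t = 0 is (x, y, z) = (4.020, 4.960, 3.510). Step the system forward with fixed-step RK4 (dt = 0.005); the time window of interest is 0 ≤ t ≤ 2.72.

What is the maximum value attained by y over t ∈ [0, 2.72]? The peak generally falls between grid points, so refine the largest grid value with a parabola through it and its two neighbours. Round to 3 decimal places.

max y = 14.456

t=0.000: state=(4.020, 4.960, 3.510)
step 1 (dt=0.005): k1=(9.400, 46.150, 11.034), k2=(10.319, 46.222, 11.547), k3=(10.298, 46.246, 11.557), k4=(11.197, 46.338, 12.085); state += dt/6·(k1+2k2+2k3+k4)
t=0.005: state=(4.072, 5.191, 3.568)
t=0.010: state=(4.132, 5.424, 3.631)
t=0.015: state=(4.201, 5.657, 3.700)
continuing one RK4 step at a time; state shown every 20 steps (Δt=0.1):
t=0.100: state=(6.423, 10.016, 6.169)
t=0.200: state=(10.412, 13.996, 14.278)
t=0.300: state=(11.376, 9.015, 23.429)
t=0.400: state=(6.859, 1.565, 22.270)
t=0.500: state=(2.633, -0.279, 17.443)
t=0.600: state=(0.805, -0.180, 13.497)
t=0.700: state=(0.260, 0.017, 10.469)
t=0.800: state=(0.153, 0.138, 8.124)
t=0.900: state=(0.188, 0.266, 6.307)
t=1.000: state=(0.312, 0.488, 4.902)
t=1.100: state=(0.569, 0.928, 3.831)
t=1.200: state=(1.091, 1.822, 3.072)
t=1.300: state=(2.158, 3.648, 2.771)
t=1.400: state=(4.294, 7.198, 3.687)
t=1.500: state=(8.061, 12.522, 8.378)
t=1.600: state=(11.815, 13.601, 19.138)
t=1.700: state=(9.969, 4.996, 24.530)
t=1.800: state=(4.579, -0.103, 20.329)
t=1.900: state=(1.329, -0.631, 15.659)
t=2.000: state=(0.157, -0.459, 12.120)
t=2.100: state=(-0.221, -0.458, 9.407)
t=2.200: state=(-0.436, -0.667, 7.315)
t=2.300: state=(-0.739, -1.142, 5.723)
t=2.400: state=(-1.310, -2.094, 4.585)
t=2.500: state=(-2.431, -3.970, 4.053)
t=2.600: state=(-4.585, -7.451, 4.911)
t=2.700: state=(-8.172, -12.262, 9.525)
t=2.720: state=(-8.988, -13.018, 11.174)
largest grid value and its neighbours: y(1.560)=14.44672, y(1.565)=14.45527, y(1.570)=14.43281
parabola through these three points peaks at t≈1.564 with y≈14.45605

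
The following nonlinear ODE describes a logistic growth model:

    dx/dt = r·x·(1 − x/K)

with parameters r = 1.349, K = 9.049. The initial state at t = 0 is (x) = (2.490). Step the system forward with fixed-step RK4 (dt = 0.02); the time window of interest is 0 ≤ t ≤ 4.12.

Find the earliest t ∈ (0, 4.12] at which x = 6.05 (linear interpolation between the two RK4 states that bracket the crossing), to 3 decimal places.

t=0.000: state=(2.490)
step 1 (dt=0.02): k1=(2.435), k2=(2.449), k3=(2.449), k4=(2.464); state += dt/6·(k1+2k2+2k3+k4)
t=0.020: state=(2.539)
t=0.040: state=(2.589)
t=0.060: state=(2.639)
continuing one RK4 step at a time; state shown every 10 steps (Δt=0.2):
t=0.200: state=(3.005)
t=0.400: state=(3.569)
t=0.600: state=(4.165)
t=0.800: state=(4.775)
t=1.000: state=(5.375)
t=1.200: state=(5.946)
t=1.220: state=(6.001)
next step: t=1.240: state=(6.055) — x has crossed 6.05
linear interpolation between t=1.220 (6.00056) and t=1.240 (6.05486) → t≈1.238

t = 1.238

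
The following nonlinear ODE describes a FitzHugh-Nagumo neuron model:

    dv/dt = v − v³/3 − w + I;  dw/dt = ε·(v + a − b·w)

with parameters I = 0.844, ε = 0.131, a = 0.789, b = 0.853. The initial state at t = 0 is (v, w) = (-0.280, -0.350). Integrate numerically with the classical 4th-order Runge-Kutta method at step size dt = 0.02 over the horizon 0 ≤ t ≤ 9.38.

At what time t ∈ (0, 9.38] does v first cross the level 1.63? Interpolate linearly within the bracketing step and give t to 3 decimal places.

t=0.000: state=(-0.280, -0.350)
step 1 (dt=0.02): k1=(0.921, 0.106), k2=(0.929, 0.107), k3=(0.929, 0.107), k4=(0.936, 0.108); state += dt/6·(k1+2k2+2k3+k4)
t=0.020: state=(-0.261, -0.348)
t=0.040: state=(-0.243, -0.346)
t=0.060: state=(-0.223, -0.343)
continuing one RK4 step at a time; state shown every 25 steps (Δt=0.5):
t=0.500: state=(0.295, -0.281)
t=1.000: state=(1.102, -0.172)
t=1.360: state=(1.620, -0.065)
next step: t=1.380: state=(1.642, -0.058) — v has crossed 1.63
linear interpolation between t=1.360 (1.61997) and t=1.380 (1.64178) → t≈1.369

t = 1.369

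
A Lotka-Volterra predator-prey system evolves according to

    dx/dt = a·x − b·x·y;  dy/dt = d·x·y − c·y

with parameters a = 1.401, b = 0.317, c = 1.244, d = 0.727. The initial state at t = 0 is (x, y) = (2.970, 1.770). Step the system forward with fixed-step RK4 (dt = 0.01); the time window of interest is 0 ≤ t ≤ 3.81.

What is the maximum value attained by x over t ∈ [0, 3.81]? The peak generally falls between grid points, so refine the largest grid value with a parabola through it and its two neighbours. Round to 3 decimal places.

t=0.000: state=(2.970, 1.770)
step 1 (dt=0.01): k1=(2.495, 1.620), k2=(2.497, 1.643), k3=(2.497, 1.644), k4=(2.500, 1.667); state += dt/6·(k1+2k2+2k3+k4)
t=0.010: state=(2.995, 1.786)
t=0.020: state=(3.020, 1.803)
t=0.030: state=(3.045, 1.821)
continuing one RK4 step at a time; state shown every 20 steps (Δt=0.2):
t=0.200: state=(3.470, 2.204)
t=0.400: state=(3.908, 2.943)
t=0.600: state=(4.144, 4.135)
t=0.800: state=(4.005, 5.863)
t=1.000: state=(3.428, 7.885)
t=1.200: state=(2.601, 9.541)
t=1.400: state=(1.828, 10.244)
t=1.600: state=(1.269, 9.977)
t=1.800: state=(0.915, 9.099)
t=2.000: state=(0.705, 7.970)
t=2.200: state=(0.584, 6.819)
t=2.400: state=(0.519, 5.758)
t=2.600: state=(0.491, 4.830)
t=2.800: state=(0.491, 4.044)
t=3.000: state=(0.514, 3.391)
t=3.200: state=(0.558, 2.858)
t=3.400: state=(0.625, 2.428)
t=3.600: state=(0.717, 2.086)
t=3.800: state=(0.839, 1.821)
t=3.810: state=(0.846, 1.809)
largest grid value and its neighbours: x(0.630)=4.15066, x(0.640)=4.15092, x(0.650)=4.15014
parabola through these three points peaks at t≈0.637 with x≈4.15095

max x = 4.151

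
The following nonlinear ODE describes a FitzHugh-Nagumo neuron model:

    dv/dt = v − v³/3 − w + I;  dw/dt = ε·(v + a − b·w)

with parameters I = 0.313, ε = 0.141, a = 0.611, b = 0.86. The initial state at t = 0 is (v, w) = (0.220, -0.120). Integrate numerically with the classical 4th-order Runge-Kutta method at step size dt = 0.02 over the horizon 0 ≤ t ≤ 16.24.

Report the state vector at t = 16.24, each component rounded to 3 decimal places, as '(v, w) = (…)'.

(v, w) = (-1.504, -0.144)

t=0.000: state=(0.220, -0.120)
step 1 (dt=0.02): k1=(0.649, 0.132), k2=(0.654, 0.132), k3=(0.654, 0.132), k4=(0.659, 0.133); state += dt/6·(k1+2k2+2k3+k4)
t=0.020: state=(0.233, -0.117)
t=0.040: state=(0.246, -0.115)
t=0.060: state=(0.260, -0.112)
continuing one RK4 step at a time; state shown every 50 steps (Δt=1):
t=1.000: state=(1.074, 0.058)
t=2.000: state=(1.630, 0.322)
t=3.000: state=(1.633, 0.586)
t=4.000: state=(1.513, 0.809)
t=5.000: state=(1.365, 0.989)
t=6.000: state=(1.193, 1.127)
t=7.000: state=(0.981, 1.224)
t=8.000: state=(0.675, 1.277)
t=9.000: state=(0.097, 1.268)
t=10.000: state=(-1.179, 1.139)
t=11.000: state=(-1.916, 0.867)
t=12.000: state=(-1.892, 0.594)
t=13.000: state=(-1.800, 0.362)
t=14.000: state=(-1.706, 0.169)
t=15.000: state=(-1.615, 0.011)
t=16.000: state=(-1.525, -0.117)
t=16.240: state=(-1.504, -0.144)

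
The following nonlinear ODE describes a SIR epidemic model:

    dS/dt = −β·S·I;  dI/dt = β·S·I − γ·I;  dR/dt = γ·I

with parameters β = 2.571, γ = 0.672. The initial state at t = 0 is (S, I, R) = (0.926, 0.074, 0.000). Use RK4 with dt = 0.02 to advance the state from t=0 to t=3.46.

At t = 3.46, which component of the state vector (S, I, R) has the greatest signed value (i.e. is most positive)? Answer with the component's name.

largest component: R

t=0.000: state=(0.926, 0.074, 0.000)
step 1 (dt=0.02): k1=(-0.176, 0.126, 0.050), k2=(-0.179, 0.128, 0.051), k3=(-0.179, 0.128, 0.051), k4=(-0.182, 0.130, 0.051); state += dt/6·(k1+2k2+2k3+k4)
t=0.020: state=(0.922, 0.077, 0.001)
t=0.040: state=(0.919, 0.079, 0.002)
t=0.060: state=(0.915, 0.082, 0.003)
continuing one RK4 step at a time; state shown every 10 steps (Δt=0.2):
t=0.200: state=(0.885, 0.103, 0.012)
t=0.400: state=(0.832, 0.140, 0.028)
t=0.600: state=(0.765, 0.185, 0.050)
t=0.800: state=(0.687, 0.235, 0.078)
t=1.000: state=(0.601, 0.286, 0.113)
t=1.200: state=(0.512, 0.333, 0.155)
t=1.400: state=(0.427, 0.371, 0.202)
t=1.600: state=(0.351, 0.396, 0.254)
t=1.800: state=(0.285, 0.407, 0.308)
t=2.000: state=(0.231, 0.406, 0.363)
t=2.200: state=(0.188, 0.395, 0.417)
t=2.400: state=(0.154, 0.377, 0.469)
t=2.600: state=(0.128, 0.354, 0.518)
t=2.800: state=(0.107, 0.329, 0.564)
t=3.000: state=(0.091, 0.303, 0.606)
t=3.200: state=(0.078, 0.276, 0.645)
t=3.400: state=(0.069, 0.251, 0.681)
t=3.460: state=(0.066, 0.244, 0.691)
compare at T: S=0.066, I=0.244, R=0.691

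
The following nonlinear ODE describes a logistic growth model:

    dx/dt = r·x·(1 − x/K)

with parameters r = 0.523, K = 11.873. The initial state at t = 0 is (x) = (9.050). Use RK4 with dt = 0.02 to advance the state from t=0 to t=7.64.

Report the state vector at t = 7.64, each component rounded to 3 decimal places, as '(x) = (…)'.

t=0.000: state=(9.050)
step 1 (dt=0.02): k1=(1.125), k2=(1.122), k3=(1.122), k4=(1.119); state += dt/6·(k1+2k2+2k3+k4)
t=0.020: state=(9.072)
t=0.040: state=(9.095)
t=0.060: state=(9.117)
continuing one RK4 step at a time; state shown every 25 steps (Δt=0.5):
t=0.500: state=(9.574)
t=1.000: state=(10.020)
t=1.500: state=(10.393)
t=2.000: state=(10.700)
t=2.500: state=(10.949)
t=3.000: state=(11.149)
t=3.500: state=(11.307)
t=4.000: state=(11.433)
t=4.500: state=(11.531)
t=5.000: state=(11.608)
t=5.500: state=(11.668)
t=6.000: state=(11.715)
t=6.500: state=(11.751)
t=7.000: state=(11.779)
t=7.500: state=(11.800)
t=7.640: state=(11.805)

(x) = (11.805)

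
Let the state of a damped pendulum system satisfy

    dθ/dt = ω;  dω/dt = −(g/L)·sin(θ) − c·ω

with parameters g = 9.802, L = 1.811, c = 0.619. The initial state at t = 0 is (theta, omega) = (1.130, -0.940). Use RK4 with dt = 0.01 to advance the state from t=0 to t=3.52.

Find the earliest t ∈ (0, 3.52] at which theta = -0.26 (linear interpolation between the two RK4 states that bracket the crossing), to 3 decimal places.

t = 0.751

t=0.000: state=(1.130, -0.940)
step 1 (dt=0.01): k1=(-0.940, -4.313), k2=(-0.962, -4.289), k3=(-0.961, -4.289), k4=(-0.983, -4.264); state += dt/6·(k1+2k2+2k3+k4)
t=0.010: state=(1.120, -0.983)
t=0.020: state=(1.110, -1.025)
t=0.030: state=(1.100, -1.067)
continuing one RK4 step at a time; state shown every 20 steps (Δt=0.2):
t=0.200: state=(0.863, -1.688)
t=0.400: state=(0.476, -2.122)
t=0.600: state=(0.043, -2.130)
t=0.750: state=(-0.258, -1.853)
next step: t=0.760: state=(-0.277, -1.828) — theta has crossed -0.26
linear interpolation between t=0.750 (-0.25847) and t=0.760 (-0.27687) → t≈0.751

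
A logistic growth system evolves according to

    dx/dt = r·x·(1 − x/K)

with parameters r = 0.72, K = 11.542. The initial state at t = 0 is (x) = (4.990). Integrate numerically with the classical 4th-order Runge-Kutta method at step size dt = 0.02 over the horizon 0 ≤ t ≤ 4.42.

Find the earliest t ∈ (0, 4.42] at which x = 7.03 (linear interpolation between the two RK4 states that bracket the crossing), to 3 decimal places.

t = 0.994

t=0.000: state=(4.990)
step 1 (dt=0.02): k1=(2.040), k2=(2.041), k3=(2.041), k4=(2.043); state += dt/6·(k1+2k2+2k3+k4)
t=0.020: state=(5.031)
t=0.040: state=(5.072)
t=0.060: state=(5.113)
continuing one RK4 step at a time; state shown every 10 steps (Δt=0.2):
t=0.200: state=(5.401)
t=0.400: state=(5.816)
t=0.600: state=(6.231)
t=0.800: state=(6.641)
t=0.980: state=(7.002)
next step: t=1.000: state=(7.042) — x has crossed 7.03
linear interpolation between t=0.980 (7.00199) and t=1.000 (7.04159) → t≈0.994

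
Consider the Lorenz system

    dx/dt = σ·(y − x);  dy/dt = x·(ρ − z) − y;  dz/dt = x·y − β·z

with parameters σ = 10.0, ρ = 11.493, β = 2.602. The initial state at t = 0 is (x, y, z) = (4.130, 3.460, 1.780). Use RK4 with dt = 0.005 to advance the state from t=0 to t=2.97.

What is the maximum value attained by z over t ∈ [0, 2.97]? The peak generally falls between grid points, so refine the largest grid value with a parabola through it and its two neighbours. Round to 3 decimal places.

t=0.000: state=(4.130, 3.460, 1.780)
step 1 (dt=0.005): k1=(-6.700, 36.655, 9.658), k2=(-5.616, 36.301, 9.914), k3=(-5.652, 36.326, 9.919), k4=(-4.601, 35.995, 10.176); state += dt/6·(k1+2k2+2k3+k4)
t=0.005: state=(4.102, 3.642, 1.830)
t=0.010: state=(4.084, 3.820, 1.882)
t=0.015: state=(4.075, 3.996, 1.937)
continuing one RK4 step at a time; state shown every 20 steps (Δt=0.1):
t=0.100: state=(4.965, 6.848, 3.409)
t=0.200: state=(7.310, 9.816, 7.268)
t=0.300: state=(9.134, 9.795, 13.164)
t=0.400: state=(8.159, 5.737, 16.322)
t=0.500: state=(5.256, 2.378, 14.870)
t=0.600: state=(2.975, 1.357, 12.074)
t=0.700: state=(1.930, 1.371, 9.580)
t=0.800: state=(1.697, 1.732, 7.623)
t=0.900: state=(1.933, 2.358, 6.198)
t=1.000: state=(2.546, 3.355, 5.338)
t=1.100: state=(3.580, 4.852, 5.224)
t=1.200: state=(5.081, 6.778, 6.273)
t=1.300: state=(6.796, 8.372, 8.913)
t=1.400: state=(7.823, 8.103, 12.399)
t=1.500: state=(7.214, 5.819, 14.284)
t=1.600: state=(5.483, 3.669, 13.611)
t=1.700: state=(3.943, 2.760, 11.765)
t=1.800: state=(3.148, 2.718, 9.890)
t=1.900: state=(3.016, 3.151, 8.401)
t=2.000: state=(3.375, 3.943, 7.464)
t=2.100: state=(4.131, 5.063, 7.243)
t=2.200: state=(5.190, 6.335, 7.947)
t=2.300: state=(6.284, 7.232, 9.627)
t=2.400: state=(6.882, 7.046, 11.669)
t=2.500: state=(6.560, 5.800, 12.857)
t=2.600: state=(5.565, 4.462, 12.629)
t=2.700: state=(4.564, 3.735, 11.520)
t=2.800: state=(3.974, 3.629, 10.231)
t=2.900: state=(3.858, 3.958, 9.174)
t=2.970: state=(4.020, 4.376, 8.692)
largest grid value and its neighbours: z(0.405)=16.33702, z(0.410)=16.33981, z(0.415)=16.33055
parabola through these three points peaks at t≈0.409 with z≈16.34024

max z = 16.340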